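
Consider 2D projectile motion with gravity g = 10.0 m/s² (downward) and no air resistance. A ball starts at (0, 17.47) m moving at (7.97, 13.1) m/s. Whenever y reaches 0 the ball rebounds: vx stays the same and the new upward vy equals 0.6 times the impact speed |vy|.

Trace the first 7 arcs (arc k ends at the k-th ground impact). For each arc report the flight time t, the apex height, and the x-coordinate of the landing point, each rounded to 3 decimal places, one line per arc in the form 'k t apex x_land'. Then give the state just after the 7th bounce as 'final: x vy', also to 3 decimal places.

1 3.593 26.050 28.633
2 2.739 9.378 50.463
3 1.643 3.376 63.561
4 0.986 1.215 71.420
5 0.592 0.438 76.136
6 0.355 0.158 78.965
7 0.213 0.057 80.663
final: 80.663 0.639

Arc 1: start y=17.470, vy=13.100 → t=3.593, apex=26.050, x_land=28.633, impact vy=-22.826
  bounce: vy ← 0.6·22.826 = 13.695
Arc 2: start y=0.000, vy=13.695 → t=2.739, apex=9.378, x_land=50.463, impact vy=-13.695
  bounce: vy ← 0.6·13.695 = 8.217
Arc 3: start y=0.000, vy=8.217 → t=1.643, apex=3.376, x_land=63.561, impact vy=-8.217
  bounce: vy ← 0.6·8.217 = 4.930
Arc 4: start y=0.000, vy=4.930 → t=0.986, apex=1.215, x_land=71.420, impact vy=-4.930
  bounce: vy ← 0.6·4.930 = 2.958
Arc 5: start y=0.000, vy=2.958 → t=0.592, apex=0.438, x_land=76.136, impact vy=-2.958
  bounce: vy ← 0.6·2.958 = 1.775
Arc 6: start y=0.000, vy=1.775 → t=0.355, apex=0.158, x_land=78.965, impact vy=-1.775
  bounce: vy ← 0.6·1.775 = 1.065
Arc 7: start y=0.000, vy=1.065 → t=0.213, apex=0.057, x_land=80.663, impact vy=-1.065
  bounce: vy ← 0.6·1.065 = 0.639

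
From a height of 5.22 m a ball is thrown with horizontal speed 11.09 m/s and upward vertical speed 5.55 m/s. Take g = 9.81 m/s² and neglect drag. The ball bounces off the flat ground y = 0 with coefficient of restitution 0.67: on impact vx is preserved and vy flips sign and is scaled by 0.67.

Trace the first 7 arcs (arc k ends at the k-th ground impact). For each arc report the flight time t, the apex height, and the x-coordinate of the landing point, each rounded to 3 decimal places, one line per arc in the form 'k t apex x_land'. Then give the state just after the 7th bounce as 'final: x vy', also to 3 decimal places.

1 1.742 6.790 19.322
2 1.577 3.048 36.807
3 1.056 1.368 48.521
4 0.708 0.614 56.370
5 0.474 0.276 61.629
6 0.318 0.124 65.152
7 0.213 0.056 67.512
final: 67.512 0.700

Arc 1: start y=5.220, vy=5.550 → t=1.742, apex=6.790, x_land=19.322, impact vy=-11.542
  bounce: vy ← 0.67·11.542 = 7.733
Arc 2: start y=0.000, vy=7.733 → t=1.577, apex=3.048, x_land=36.807, impact vy=-7.733
  bounce: vy ← 0.67·7.733 = 5.181
Arc 3: start y=0.000, vy=5.181 → t=1.056, apex=1.368, x_land=48.521, impact vy=-5.181
  bounce: vy ← 0.67·5.181 = 3.471
Arc 4: start y=0.000, vy=3.471 → t=0.708, apex=0.614, x_land=56.370, impact vy=-3.471
  bounce: vy ← 0.67·3.471 = 2.326
Arc 5: start y=0.000, vy=2.326 → t=0.474, apex=0.276, x_land=61.629, impact vy=-2.326
  bounce: vy ← 0.67·2.326 = 1.558
Arc 6: start y=0.000, vy=1.558 → t=0.318, apex=0.124, x_land=65.152, impact vy=-1.558
  bounce: vy ← 0.67·1.558 = 1.044
Arc 7: start y=0.000, vy=1.044 → t=0.213, apex=0.056, x_land=67.512, impact vy=-1.044
  bounce: vy ← 0.67·1.044 = 0.700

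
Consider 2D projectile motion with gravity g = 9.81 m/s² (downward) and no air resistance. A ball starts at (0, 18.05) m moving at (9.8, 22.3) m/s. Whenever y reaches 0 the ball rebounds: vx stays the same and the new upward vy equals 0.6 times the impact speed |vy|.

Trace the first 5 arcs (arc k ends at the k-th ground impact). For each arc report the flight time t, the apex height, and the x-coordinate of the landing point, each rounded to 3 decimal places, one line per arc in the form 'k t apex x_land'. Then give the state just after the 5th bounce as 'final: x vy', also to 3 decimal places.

1 5.248 43.396 51.427
2 3.569 15.623 86.406
3 2.142 5.624 107.394
4 1.285 2.025 119.987
5 0.771 0.729 127.542
final: 127.542 2.269

Arc 1: start y=18.050, vy=22.300 → t=5.248, apex=43.396, x_land=51.427, impact vy=-29.179
  bounce: vy ← 0.6·29.179 = 17.508
Arc 2: start y=0.000, vy=17.508 → t=3.569, apex=15.623, x_land=86.406, impact vy=-17.508
  bounce: vy ← 0.6·17.508 = 10.505
Arc 3: start y=0.000, vy=10.505 → t=2.142, apex=5.624, x_land=107.394, impact vy=-10.505
  bounce: vy ← 0.6·10.505 = 6.303
Arc 4: start y=0.000, vy=6.303 → t=1.285, apex=2.025, x_land=119.987, impact vy=-6.303
  bounce: vy ← 0.6·6.303 = 3.782
Arc 5: start y=0.000, vy=3.782 → t=0.771, apex=0.729, x_land=127.542, impact vy=-3.782
  bounce: vy ← 0.6·3.782 = 2.269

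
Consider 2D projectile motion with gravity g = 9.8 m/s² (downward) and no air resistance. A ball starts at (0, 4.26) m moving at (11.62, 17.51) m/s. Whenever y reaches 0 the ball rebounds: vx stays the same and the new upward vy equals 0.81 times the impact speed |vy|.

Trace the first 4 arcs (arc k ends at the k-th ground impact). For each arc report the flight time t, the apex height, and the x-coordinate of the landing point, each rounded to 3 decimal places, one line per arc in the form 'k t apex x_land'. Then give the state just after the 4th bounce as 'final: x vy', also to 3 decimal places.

Arc 1: start y=4.260, vy=17.510 → t=3.802, apex=19.903, x_land=44.181, impact vy=-19.751
  bounce: vy ← 0.81·19.751 = 15.998
Arc 2: start y=0.000, vy=15.998 → t=3.265, apex=13.058, x_land=82.119, impact vy=-15.998
  bounce: vy ← 0.81·15.998 = 12.959
Arc 3: start y=0.000, vy=12.959 → t=2.645, apex=8.568, x_land=112.850, impact vy=-12.959
  bounce: vy ← 0.81·12.959 = 10.496
Arc 4: start y=0.000, vy=10.496 → t=2.142, apex=5.621, x_land=137.741, impact vy=-10.496
  bounce: vy ← 0.81·10.496 = 8.502

1 3.802 19.903 44.181
2 3.265 13.058 82.119
3 2.645 8.568 112.850
4 2.142 5.621 137.741
final: 137.741 8.502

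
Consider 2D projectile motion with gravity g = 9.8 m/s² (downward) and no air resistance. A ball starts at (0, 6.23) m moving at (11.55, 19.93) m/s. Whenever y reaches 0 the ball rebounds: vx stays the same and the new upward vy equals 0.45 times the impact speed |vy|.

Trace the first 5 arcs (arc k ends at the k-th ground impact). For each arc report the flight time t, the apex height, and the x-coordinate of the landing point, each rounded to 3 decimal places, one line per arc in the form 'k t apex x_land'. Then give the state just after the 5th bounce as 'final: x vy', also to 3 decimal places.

Arc 1: start y=6.230, vy=19.930 → t=4.359, apex=26.496, x_land=50.347, impact vy=-22.788
  bounce: vy ← 0.45·22.788 = 10.255
Arc 2: start y=0.000, vy=10.255 → t=2.093, apex=5.365, x_land=74.519, impact vy=-10.255
  bounce: vy ← 0.45·10.255 = 4.615
Arc 3: start y=0.000, vy=4.615 → t=0.942, apex=1.086, x_land=85.396, impact vy=-4.615
  bounce: vy ← 0.45·4.615 = 2.077
Arc 4: start y=0.000, vy=2.077 → t=0.424, apex=0.220, x_land=90.291, impact vy=-2.077
  bounce: vy ← 0.45·2.077 = 0.934
Arc 5: start y=0.000, vy=0.934 → t=0.191, apex=0.045, x_land=92.494, impact vy=-0.934
  bounce: vy ← 0.45·0.934 = 0.421

1 4.359 26.496 50.347
2 2.093 5.365 74.519
3 0.942 1.086 85.396
4 0.424 0.220 90.291
5 0.191 0.045 92.494
final: 92.494 0.421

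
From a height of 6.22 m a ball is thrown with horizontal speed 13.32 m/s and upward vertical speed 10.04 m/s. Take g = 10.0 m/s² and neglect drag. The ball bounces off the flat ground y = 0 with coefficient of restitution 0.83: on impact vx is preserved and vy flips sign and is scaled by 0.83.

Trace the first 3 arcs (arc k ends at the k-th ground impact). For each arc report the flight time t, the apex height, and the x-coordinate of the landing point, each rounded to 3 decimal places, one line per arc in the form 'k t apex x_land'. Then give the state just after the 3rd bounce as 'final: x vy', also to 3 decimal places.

Arc 1: start y=6.220, vy=10.040 → t=2.505, apex=11.260, x_land=33.362, impact vy=-15.007
  bounce: vy ← 0.83·15.007 = 12.456
Arc 2: start y=0.000, vy=12.456 → t=2.491, apex=7.757, x_land=66.544, impact vy=-12.456
  bounce: vy ← 0.83·12.456 = 10.338
Arc 3: start y=0.000, vy=10.338 → t=2.068, apex=5.344, x_land=94.085, impact vy=-10.338
  bounce: vy ← 0.83·10.338 = 8.581

1 2.505 11.260 33.362
2 2.491 7.757 66.544
3 2.068 5.344 94.085
final: 94.085 8.581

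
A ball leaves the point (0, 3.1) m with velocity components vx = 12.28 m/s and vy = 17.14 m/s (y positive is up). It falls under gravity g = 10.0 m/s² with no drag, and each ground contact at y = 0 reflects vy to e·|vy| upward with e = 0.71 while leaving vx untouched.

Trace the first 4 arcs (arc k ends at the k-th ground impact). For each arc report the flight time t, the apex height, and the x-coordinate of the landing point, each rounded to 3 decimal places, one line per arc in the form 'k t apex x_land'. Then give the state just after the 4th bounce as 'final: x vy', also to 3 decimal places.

1 3.600 17.789 44.211
2 2.678 8.967 77.102
3 1.902 4.520 100.454
4 1.350 2.279 117.035
final: 117.035 4.793

Arc 1: start y=3.100, vy=17.140 → t=3.600, apex=17.789, x_land=44.211, impact vy=-18.862
  bounce: vy ← 0.71·18.862 = 13.392
Arc 2: start y=0.000, vy=13.392 → t=2.678, apex=8.967, x_land=77.102, impact vy=-13.392
  bounce: vy ← 0.71·13.392 = 9.508
Arc 3: start y=0.000, vy=9.508 → t=1.902, apex=4.520, x_land=100.454, impact vy=-9.508
  bounce: vy ← 0.71·9.508 = 6.751
Arc 4: start y=0.000, vy=6.751 → t=1.350, apex=2.279, x_land=117.035, impact vy=-6.751
  bounce: vy ← 0.71·6.751 = 4.793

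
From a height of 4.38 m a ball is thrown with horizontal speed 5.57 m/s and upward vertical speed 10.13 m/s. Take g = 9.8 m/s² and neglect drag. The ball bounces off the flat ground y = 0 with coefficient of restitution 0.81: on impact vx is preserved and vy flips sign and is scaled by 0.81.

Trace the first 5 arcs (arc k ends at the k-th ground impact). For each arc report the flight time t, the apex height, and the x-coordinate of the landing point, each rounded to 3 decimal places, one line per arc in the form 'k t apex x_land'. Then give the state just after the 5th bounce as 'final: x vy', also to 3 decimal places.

1 2.435 9.616 13.560
2 2.269 6.309 26.201
3 1.838 4.139 36.439
4 1.489 2.716 44.733
5 1.206 1.782 51.450
final: 51.450 4.787

Arc 1: start y=4.380, vy=10.130 → t=2.435, apex=9.616, x_land=13.560, impact vy=-13.728
  bounce: vy ← 0.81·13.728 = 11.120
Arc 2: start y=0.000, vy=11.120 → t=2.269, apex=6.309, x_land=26.201, impact vy=-11.120
  bounce: vy ← 0.81·11.120 = 9.007
Arc 3: start y=0.000, vy=9.007 → t=1.838, apex=4.139, x_land=36.439, impact vy=-9.007
  bounce: vy ← 0.81·9.007 = 7.296
Arc 4: start y=0.000, vy=7.296 → t=1.489, apex=2.716, x_land=44.733, impact vy=-7.296
  bounce: vy ← 0.81·7.296 = 5.910
Arc 5: start y=0.000, vy=5.910 → t=1.206, apex=1.782, x_land=51.450, impact vy=-5.910
  bounce: vy ← 0.81·5.910 = 4.787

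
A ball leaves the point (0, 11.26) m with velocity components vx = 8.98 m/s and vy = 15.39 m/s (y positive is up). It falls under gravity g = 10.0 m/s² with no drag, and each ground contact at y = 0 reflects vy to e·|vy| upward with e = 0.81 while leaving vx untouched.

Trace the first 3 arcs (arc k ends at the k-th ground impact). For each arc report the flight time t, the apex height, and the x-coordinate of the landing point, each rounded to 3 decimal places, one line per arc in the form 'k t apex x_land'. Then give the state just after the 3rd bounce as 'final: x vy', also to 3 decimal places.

1 3.689 23.103 33.123
2 3.482 15.158 64.394
3 2.821 9.945 89.723
final: 89.723 11.424

Arc 1: start y=11.260, vy=15.390 → t=3.689, apex=23.103, x_land=33.123, impact vy=-21.495
  bounce: vy ← 0.81·21.495 = 17.411
Arc 2: start y=0.000, vy=17.411 → t=3.482, apex=15.158, x_land=64.394, impact vy=-17.411
  bounce: vy ← 0.81·17.411 = 14.103
Arc 3: start y=0.000, vy=14.103 → t=2.821, apex=9.945, x_land=89.723, impact vy=-14.103
  bounce: vy ← 0.81·14.103 = 11.424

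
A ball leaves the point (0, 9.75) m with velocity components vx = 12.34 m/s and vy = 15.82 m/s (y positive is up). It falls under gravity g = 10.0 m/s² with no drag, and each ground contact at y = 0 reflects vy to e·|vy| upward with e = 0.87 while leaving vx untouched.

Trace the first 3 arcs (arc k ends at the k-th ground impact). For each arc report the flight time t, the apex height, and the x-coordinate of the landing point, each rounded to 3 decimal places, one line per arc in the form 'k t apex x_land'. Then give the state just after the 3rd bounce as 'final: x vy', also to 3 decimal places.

Arc 1: start y=9.750, vy=15.820 → t=3.692, apex=22.264, x_land=45.561, impact vy=-21.101
  bounce: vy ← 0.87·21.101 = 18.358
Arc 2: start y=0.000, vy=18.358 → t=3.672, apex=16.851, x_land=90.869, impact vy=-18.358
  bounce: vy ← 0.87·18.358 = 15.972
Arc 3: start y=0.000, vy=15.972 → t=3.194, apex=12.755, x_land=130.288, impact vy=-15.972
  bounce: vy ← 0.87·15.972 = 13.895

1 3.692 22.264 45.561
2 3.672 16.851 90.869
3 3.194 12.755 130.288
final: 130.288 13.895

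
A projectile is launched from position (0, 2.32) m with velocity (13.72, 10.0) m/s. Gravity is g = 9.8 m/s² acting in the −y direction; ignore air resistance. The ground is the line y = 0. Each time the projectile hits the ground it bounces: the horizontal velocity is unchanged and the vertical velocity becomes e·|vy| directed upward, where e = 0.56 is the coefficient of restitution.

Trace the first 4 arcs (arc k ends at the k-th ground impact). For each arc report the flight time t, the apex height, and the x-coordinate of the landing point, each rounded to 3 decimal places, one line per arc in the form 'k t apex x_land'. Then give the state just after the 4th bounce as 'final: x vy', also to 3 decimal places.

1 2.251 7.422 30.886
2 1.378 2.328 49.798
3 0.772 0.730 60.388
4 0.432 0.229 66.319
final: 66.319 1.186

Arc 1: start y=2.320, vy=10.000 → t=2.251, apex=7.422, x_land=30.886, impact vy=-12.061
  bounce: vy ← 0.56·12.061 = 6.754
Arc 2: start y=0.000, vy=6.754 → t=1.378, apex=2.328, x_land=49.798, impact vy=-6.754
  bounce: vy ← 0.56·6.754 = 3.782
Arc 3: start y=0.000, vy=3.782 → t=0.772, apex=0.730, x_land=60.388, impact vy=-3.782
  bounce: vy ← 0.56·3.782 = 2.118
Arc 4: start y=0.000, vy=2.118 → t=0.432, apex=0.229, x_land=66.319, impact vy=-2.118
  bounce: vy ← 0.56·2.118 = 1.186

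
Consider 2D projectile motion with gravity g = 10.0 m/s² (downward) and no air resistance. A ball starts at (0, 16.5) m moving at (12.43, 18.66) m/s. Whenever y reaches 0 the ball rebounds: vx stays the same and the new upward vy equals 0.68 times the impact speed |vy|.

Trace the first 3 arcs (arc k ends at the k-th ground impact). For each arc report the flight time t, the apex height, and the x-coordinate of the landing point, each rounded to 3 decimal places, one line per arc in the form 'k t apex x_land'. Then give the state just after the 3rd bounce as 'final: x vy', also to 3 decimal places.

1 4.470 33.910 55.565
2 3.542 15.680 99.589
3 2.408 7.250 129.525
final: 129.525 8.188

Arc 1: start y=16.500, vy=18.660 → t=4.470, apex=33.910, x_land=55.565, impact vy=-26.042
  bounce: vy ← 0.68·26.042 = 17.709
Arc 2: start y=0.000, vy=17.709 → t=3.542, apex=15.680, x_land=99.589, impact vy=-17.709
  bounce: vy ← 0.68·17.709 = 12.042
Arc 3: start y=0.000, vy=12.042 → t=2.408, apex=7.250, x_land=129.525, impact vy=-12.042
  bounce: vy ← 0.68·12.042 = 8.188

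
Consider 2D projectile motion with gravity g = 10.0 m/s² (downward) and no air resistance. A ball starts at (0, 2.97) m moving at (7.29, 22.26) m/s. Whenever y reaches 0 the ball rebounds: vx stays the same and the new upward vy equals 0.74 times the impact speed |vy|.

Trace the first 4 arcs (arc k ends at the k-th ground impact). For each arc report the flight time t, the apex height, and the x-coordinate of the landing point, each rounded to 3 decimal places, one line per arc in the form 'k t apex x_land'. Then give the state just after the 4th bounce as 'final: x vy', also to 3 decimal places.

Arc 1: start y=2.970, vy=22.260 → t=4.582, apex=27.745, x_land=33.400, impact vy=-23.556
  bounce: vy ← 0.74·23.556 = 17.432
Arc 2: start y=0.000, vy=17.432 → t=3.486, apex=15.193, x_land=58.816, impact vy=-17.432
  bounce: vy ← 0.74·17.432 = 12.900
Arc 3: start y=0.000, vy=12.900 → t=2.580, apex=8.320, x_land=77.623, impact vy=-12.900
  bounce: vy ← 0.74·12.900 = 9.546
Arc 4: start y=0.000, vy=9.546 → t=1.909, apex=4.556, x_land=91.541, impact vy=-9.546
  bounce: vy ← 0.74·9.546 = 7.064

1 4.582 27.745 33.400
2 3.486 15.193 58.816
3 2.580 8.320 77.623
4 1.909 4.556 91.541
final: 91.541 7.064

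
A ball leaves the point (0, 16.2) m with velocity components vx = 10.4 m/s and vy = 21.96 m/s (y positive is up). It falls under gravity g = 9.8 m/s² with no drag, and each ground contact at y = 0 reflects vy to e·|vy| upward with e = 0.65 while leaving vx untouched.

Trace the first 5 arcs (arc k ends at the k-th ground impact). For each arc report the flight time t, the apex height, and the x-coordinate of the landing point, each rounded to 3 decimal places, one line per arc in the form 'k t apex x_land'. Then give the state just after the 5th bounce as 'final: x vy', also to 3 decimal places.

1 5.127 40.804 53.316
2 3.751 17.240 92.331
3 2.438 7.284 117.691
4 1.585 3.077 134.174
5 1.030 1.300 144.889
final: 144.889 3.281

Arc 1: start y=16.200, vy=21.960 → t=5.127, apex=40.804, x_land=53.316, impact vy=-28.280
  bounce: vy ← 0.65·28.280 = 18.382
Arc 2: start y=0.000, vy=18.382 → t=3.751, apex=17.240, x_land=92.331, impact vy=-18.382
  bounce: vy ← 0.65·18.382 = 11.948
Arc 3: start y=0.000, vy=11.948 → t=2.438, apex=7.284, x_land=117.691, impact vy=-11.948
  bounce: vy ← 0.65·11.948 = 7.766
Arc 4: start y=0.000, vy=7.766 → t=1.585, apex=3.077, x_land=134.174, impact vy=-7.766
  bounce: vy ← 0.65·7.766 = 5.048
Arc 5: start y=0.000, vy=5.048 → t=1.030, apex=1.300, x_land=144.889, impact vy=-5.048
  bounce: vy ← 0.65·5.048 = 3.281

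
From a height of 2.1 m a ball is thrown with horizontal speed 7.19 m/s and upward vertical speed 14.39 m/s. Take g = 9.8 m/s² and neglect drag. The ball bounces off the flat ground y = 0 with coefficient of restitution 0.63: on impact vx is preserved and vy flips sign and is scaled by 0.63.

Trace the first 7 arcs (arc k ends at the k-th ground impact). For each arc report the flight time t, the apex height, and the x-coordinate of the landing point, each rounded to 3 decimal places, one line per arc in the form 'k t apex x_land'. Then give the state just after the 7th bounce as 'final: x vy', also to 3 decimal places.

1 3.076 12.665 22.117
2 2.026 5.027 36.682
3 1.276 1.995 45.857
4 0.804 0.792 51.638
5 0.507 0.314 55.280
6 0.319 0.125 57.574
7 0.201 0.050 59.020
final: 59.020 0.621

Arc 1: start y=2.100, vy=14.390 → t=3.076, apex=12.665, x_land=22.117, impact vy=-15.755
  bounce: vy ← 0.63·15.755 = 9.926
Arc 2: start y=0.000, vy=9.926 → t=2.026, apex=5.027, x_land=36.682, impact vy=-9.926
  bounce: vy ← 0.63·9.926 = 6.253
Arc 3: start y=0.000, vy=6.253 → t=1.276, apex=1.995, x_land=45.857, impact vy=-6.253
  bounce: vy ← 0.63·6.253 = 3.940
Arc 4: start y=0.000, vy=3.940 → t=0.804, apex=0.792, x_land=51.638, impact vy=-3.940
  bounce: vy ← 0.63·3.940 = 2.482
Arc 5: start y=0.000, vy=2.482 → t=0.507, apex=0.314, x_land=55.280, impact vy=-2.482
  bounce: vy ← 0.63·2.482 = 1.564
Arc 6: start y=0.000, vy=1.564 → t=0.319, apex=0.125, x_land=57.574, impact vy=-1.564
  bounce: vy ← 0.63·1.564 = 0.985
Arc 7: start y=0.000, vy=0.985 → t=0.201, apex=0.050, x_land=59.020, impact vy=-0.985
  bounce: vy ← 0.63·0.985 = 0.621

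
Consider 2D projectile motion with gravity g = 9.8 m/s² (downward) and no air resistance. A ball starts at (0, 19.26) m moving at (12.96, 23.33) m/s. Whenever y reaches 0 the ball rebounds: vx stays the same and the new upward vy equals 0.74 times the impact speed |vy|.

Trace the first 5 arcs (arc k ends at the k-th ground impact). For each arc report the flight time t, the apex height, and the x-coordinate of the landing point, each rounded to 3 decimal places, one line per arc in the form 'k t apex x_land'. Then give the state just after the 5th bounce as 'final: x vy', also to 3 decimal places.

Arc 1: start y=19.260, vy=23.330 → t=5.479, apex=47.030, x_land=71.003, impact vy=-30.361
  bounce: vy ← 0.74·30.361 = 22.467
Arc 2: start y=0.000, vy=22.467 → t=4.585, apex=25.754, x_land=130.427, impact vy=-22.467
  bounce: vy ← 0.74·22.467 = 16.626
Arc 3: start y=0.000, vy=16.626 → t=3.393, apex=14.103, x_land=174.400, impact vy=-16.626
  bounce: vy ← 0.74·16.626 = 12.303
Arc 4: start y=0.000, vy=12.303 → t=2.511, apex=7.723, x_land=206.940, impact vy=-12.303
  bounce: vy ← 0.74·12.303 = 9.104
Arc 5: start y=0.000, vy=9.104 → t=1.858, apex=4.229, x_land=231.019, impact vy=-9.104
  bounce: vy ← 0.74·9.104 = 6.737

1 5.479 47.030 71.003
2 4.585 25.754 130.427
3 3.393 14.103 174.400
4 2.511 7.723 206.940
5 1.858 4.229 231.019
final: 231.019 6.737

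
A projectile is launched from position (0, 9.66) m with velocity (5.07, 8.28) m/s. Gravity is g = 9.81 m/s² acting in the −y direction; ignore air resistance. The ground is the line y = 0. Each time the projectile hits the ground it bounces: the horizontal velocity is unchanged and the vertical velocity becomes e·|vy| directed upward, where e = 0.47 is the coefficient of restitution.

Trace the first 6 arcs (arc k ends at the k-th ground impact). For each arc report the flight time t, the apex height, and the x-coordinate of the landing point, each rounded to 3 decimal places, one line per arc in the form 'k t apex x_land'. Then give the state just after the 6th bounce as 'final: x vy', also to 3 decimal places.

Arc 1: start y=9.660, vy=8.280 → t=2.482, apex=13.154, x_land=12.582, impact vy=-16.065
  bounce: vy ← 0.47·16.065 = 7.551
Arc 2: start y=0.000, vy=7.551 → t=1.539, apex=2.906, x_land=20.387, impact vy=-7.551
  bounce: vy ← 0.47·7.551 = 3.549
Arc 3: start y=0.000, vy=3.549 → t=0.724, apex=0.642, x_land=24.055, impact vy=-3.549
  bounce: vy ← 0.47·3.549 = 1.668
Arc 4: start y=0.000, vy=1.668 → t=0.340, apex=0.142, x_land=25.779, impact vy=-1.668
  bounce: vy ← 0.47·1.668 = 0.784
Arc 5: start y=0.000, vy=0.784 → t=0.160, apex=0.031, x_land=26.589, impact vy=-0.784
  bounce: vy ← 0.47·0.784 = 0.368
Arc 6: start y=0.000, vy=0.368 → t=0.075, apex=0.007, x_land=26.970, impact vy=-0.368
  bounce: vy ← 0.47·0.368 = 0.173

1 2.482 13.154 12.582
2 1.539 2.906 20.387
3 0.724 0.642 24.055
4 0.340 0.142 25.779
5 0.160 0.031 26.589
6 0.075 0.007 26.970
final: 26.970 0.173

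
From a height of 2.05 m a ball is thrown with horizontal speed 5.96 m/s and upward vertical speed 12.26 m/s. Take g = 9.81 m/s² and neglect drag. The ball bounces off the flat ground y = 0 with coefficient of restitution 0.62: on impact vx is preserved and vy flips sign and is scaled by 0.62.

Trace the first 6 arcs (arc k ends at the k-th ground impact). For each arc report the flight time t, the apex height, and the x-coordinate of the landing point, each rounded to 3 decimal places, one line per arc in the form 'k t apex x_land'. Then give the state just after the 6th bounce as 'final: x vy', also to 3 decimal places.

1 2.657 9.711 15.835
2 1.745 3.733 26.233
3 1.082 1.435 32.680
4 0.671 0.552 36.678
5 0.416 0.212 39.156
6 0.258 0.082 40.693
final: 40.693 0.784

Arc 1: start y=2.050, vy=12.260 → t=2.657, apex=9.711, x_land=15.835, impact vy=-13.803
  bounce: vy ← 0.62·13.803 = 8.558
Arc 2: start y=0.000, vy=8.558 → t=1.745, apex=3.733, x_land=26.233, impact vy=-8.558
  bounce: vy ← 0.62·8.558 = 5.306
Arc 3: start y=0.000, vy=5.306 → t=1.082, apex=1.435, x_land=32.680, impact vy=-5.306
  bounce: vy ← 0.62·5.306 = 3.290
Arc 4: start y=0.000, vy=3.290 → t=0.671, apex=0.552, x_land=36.678, impact vy=-3.290
  bounce: vy ← 0.62·3.290 = 2.040
Arc 5: start y=0.000, vy=2.040 → t=0.416, apex=0.212, x_land=39.156, impact vy=-2.040
  bounce: vy ← 0.62·2.040 = 1.265
Arc 6: start y=0.000, vy=1.265 → t=0.258, apex=0.082, x_land=40.693, impact vy=-1.265
  bounce: vy ← 0.62·1.265 = 0.784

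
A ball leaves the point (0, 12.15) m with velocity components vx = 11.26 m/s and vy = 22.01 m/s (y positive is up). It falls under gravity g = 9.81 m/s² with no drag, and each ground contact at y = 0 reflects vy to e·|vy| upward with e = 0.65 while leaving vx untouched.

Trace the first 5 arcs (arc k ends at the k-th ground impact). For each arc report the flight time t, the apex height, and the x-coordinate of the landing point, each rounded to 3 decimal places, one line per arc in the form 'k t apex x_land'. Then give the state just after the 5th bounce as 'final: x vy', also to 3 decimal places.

1 4.984 36.841 56.123
2 3.563 15.565 96.240
3 2.316 6.576 122.316
4 1.505 2.779 139.265
5 0.978 1.174 150.282
final: 150.282 3.119

Arc 1: start y=12.150, vy=22.010 → t=4.984, apex=36.841, x_land=56.123, impact vy=-26.885
  bounce: vy ← 0.65·26.885 = 17.475
Arc 2: start y=0.000, vy=17.475 → t=3.563, apex=15.565, x_land=96.240, impact vy=-17.475
  bounce: vy ← 0.65·17.475 = 11.359
Arc 3: start y=0.000, vy=11.359 → t=2.316, apex=6.576, x_land=122.316, impact vy=-11.359
  bounce: vy ← 0.65·11.359 = 7.383
Arc 4: start y=0.000, vy=7.383 → t=1.505, apex=2.779, x_land=139.265, impact vy=-7.383
  bounce: vy ← 0.65·7.383 = 4.799
Arc 5: start y=0.000, vy=4.799 → t=0.978, apex=1.174, x_land=150.282, impact vy=-4.799
  bounce: vy ← 0.65·4.799 = 3.119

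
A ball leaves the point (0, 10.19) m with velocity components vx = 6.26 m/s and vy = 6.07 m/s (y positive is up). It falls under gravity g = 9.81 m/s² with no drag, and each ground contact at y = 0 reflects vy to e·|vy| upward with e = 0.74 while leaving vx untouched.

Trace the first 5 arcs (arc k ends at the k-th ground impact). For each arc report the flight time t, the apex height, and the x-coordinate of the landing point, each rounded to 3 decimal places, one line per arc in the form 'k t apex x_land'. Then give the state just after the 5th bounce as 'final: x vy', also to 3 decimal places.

1 2.187 12.068 13.693
2 2.321 6.608 28.225
3 1.718 3.619 38.979
4 1.271 1.982 46.936
5 0.941 1.085 52.825
final: 52.825 3.414

Arc 1: start y=10.190, vy=6.070 → t=2.187, apex=12.068, x_land=13.693, impact vy=-15.387
  bounce: vy ← 0.74·15.387 = 11.387
Arc 2: start y=0.000, vy=11.387 → t=2.321, apex=6.608, x_land=28.225, impact vy=-11.387
  bounce: vy ← 0.74·11.387 = 8.426
Arc 3: start y=0.000, vy=8.426 → t=1.718, apex=3.619, x_land=38.979, impact vy=-8.426
  bounce: vy ← 0.74·8.426 = 6.235
Arc 4: start y=0.000, vy=6.235 → t=1.271, apex=1.982, x_land=46.936, impact vy=-6.235
  bounce: vy ← 0.74·6.235 = 4.614
Arc 5: start y=0.000, vy=4.614 → t=0.941, apex=1.085, x_land=52.825, impact vy=-4.614
  bounce: vy ← 0.74·4.614 = 3.414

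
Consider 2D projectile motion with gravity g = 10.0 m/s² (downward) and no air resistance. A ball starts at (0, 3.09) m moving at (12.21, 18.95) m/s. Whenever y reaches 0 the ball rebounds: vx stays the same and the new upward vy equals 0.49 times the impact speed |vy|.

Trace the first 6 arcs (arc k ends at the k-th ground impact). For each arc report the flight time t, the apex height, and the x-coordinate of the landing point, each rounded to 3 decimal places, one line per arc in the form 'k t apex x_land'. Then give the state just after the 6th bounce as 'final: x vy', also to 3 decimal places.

1 3.947 21.045 48.188
2 2.011 5.053 72.737
3 0.985 1.213 84.766
4 0.483 0.291 90.660
5 0.237 0.070 93.548
6 0.116 0.017 94.963
final: 94.963 0.284

Arc 1: start y=3.090, vy=18.950 → t=3.947, apex=21.045, x_land=48.188, impact vy=-20.516
  bounce: vy ← 0.49·20.516 = 10.053
Arc 2: start y=0.000, vy=10.053 → t=2.011, apex=5.053, x_land=72.737, impact vy=-10.053
  bounce: vy ← 0.49·10.053 = 4.926
Arc 3: start y=0.000, vy=4.926 → t=0.985, apex=1.213, x_land=84.766, impact vy=-4.926
  bounce: vy ← 0.49·4.926 = 2.414
Arc 4: start y=0.000, vy=2.414 → t=0.483, apex=0.291, x_land=90.660, impact vy=-2.414
  bounce: vy ← 0.49·2.414 = 1.183
Arc 5: start y=0.000, vy=1.183 → t=0.237, apex=0.070, x_land=93.548, impact vy=-1.183
  bounce: vy ← 0.49·1.183 = 0.580
Arc 6: start y=0.000, vy=0.580 → t=0.116, apex=0.017, x_land=94.963, impact vy=-0.580
  bounce: vy ← 0.49·0.580 = 0.284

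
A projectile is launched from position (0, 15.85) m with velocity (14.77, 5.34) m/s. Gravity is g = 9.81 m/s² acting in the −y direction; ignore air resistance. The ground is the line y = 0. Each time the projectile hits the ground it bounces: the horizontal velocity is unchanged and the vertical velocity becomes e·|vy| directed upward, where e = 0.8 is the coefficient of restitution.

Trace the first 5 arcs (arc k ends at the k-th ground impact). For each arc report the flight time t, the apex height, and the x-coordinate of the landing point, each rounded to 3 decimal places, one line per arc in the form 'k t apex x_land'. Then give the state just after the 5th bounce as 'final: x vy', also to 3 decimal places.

Arc 1: start y=15.850, vy=5.340 → t=2.423, apex=17.303, x_land=35.781, impact vy=-18.425
  bounce: vy ← 0.8·18.425 = 14.740
Arc 2: start y=0.000, vy=14.740 → t=3.005, apex=11.074, x_land=80.167, impact vy=-14.740
  bounce: vy ← 0.8·14.740 = 11.792
Arc 3: start y=0.000, vy=11.792 → t=2.404, apex=7.087, x_land=115.676, impact vy=-11.792
  bounce: vy ← 0.8·11.792 = 9.434
Arc 4: start y=0.000, vy=9.434 → t=1.923, apex=4.536, x_land=144.083, impact vy=-9.434
  bounce: vy ← 0.8·9.434 = 7.547
Arc 5: start y=0.000, vy=7.547 → t=1.539, apex=2.903, x_land=166.809, impact vy=-7.547
  bounce: vy ← 0.8·7.547 = 6.038

1 2.423 17.303 35.781
2 3.005 11.074 80.167
3 2.404 7.087 115.676
4 1.923 4.536 144.083
5 1.539 2.903 166.809
final: 166.809 6.038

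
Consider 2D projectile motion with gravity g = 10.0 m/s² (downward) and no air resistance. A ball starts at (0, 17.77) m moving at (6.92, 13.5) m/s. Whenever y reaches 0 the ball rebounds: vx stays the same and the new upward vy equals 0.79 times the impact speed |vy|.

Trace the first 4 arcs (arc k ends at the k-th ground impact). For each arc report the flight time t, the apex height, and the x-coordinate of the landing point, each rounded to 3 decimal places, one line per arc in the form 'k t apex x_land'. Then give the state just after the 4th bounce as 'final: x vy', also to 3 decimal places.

Arc 1: start y=17.770, vy=13.500 → t=3.669, apex=26.883, x_land=25.388, impact vy=-23.187
  bounce: vy ← 0.79·23.187 = 18.318
Arc 2: start y=0.000, vy=18.318 → t=3.664, apex=16.777, x_land=50.740, impact vy=-18.318
  bounce: vy ← 0.79·18.318 = 14.471
Arc 3: start y=0.000, vy=14.471 → t=2.894, apex=10.471, x_land=70.768, impact vy=-14.471
  bounce: vy ← 0.79·14.471 = 11.432
Arc 4: start y=0.000, vy=11.432 → t=2.286, apex=6.535, x_land=86.590, impact vy=-11.432
  bounce: vy ← 0.79·11.432 = 9.031

1 3.669 26.883 25.388
2 3.664 16.777 50.740
3 2.894 10.471 70.768
4 2.286 6.535 86.590
final: 86.590 9.031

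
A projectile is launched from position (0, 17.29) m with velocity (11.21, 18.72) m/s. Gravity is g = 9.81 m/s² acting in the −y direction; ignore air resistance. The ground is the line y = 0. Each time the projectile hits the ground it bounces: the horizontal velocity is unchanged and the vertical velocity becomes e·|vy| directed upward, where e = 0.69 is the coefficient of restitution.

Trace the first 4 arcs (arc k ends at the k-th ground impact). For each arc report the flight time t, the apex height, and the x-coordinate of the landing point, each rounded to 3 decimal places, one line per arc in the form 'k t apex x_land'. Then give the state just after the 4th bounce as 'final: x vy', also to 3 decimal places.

1 4.585 35.151 51.401
2 3.694 16.736 92.814
3 2.549 7.968 121.389
4 1.759 3.793 141.105
final: 141.105 5.953

Arc 1: start y=17.290, vy=18.720 → t=4.585, apex=35.151, x_land=51.401, impact vy=-26.262
  bounce: vy ← 0.69·26.262 = 18.120
Arc 2: start y=0.000, vy=18.120 → t=3.694, apex=16.736, x_land=92.814, impact vy=-18.120
  bounce: vy ← 0.69·18.120 = 12.503
Arc 3: start y=0.000, vy=12.503 → t=2.549, apex=7.968, x_land=121.389, impact vy=-12.503
  bounce: vy ← 0.69·12.503 = 8.627
Arc 4: start y=0.000, vy=8.627 → t=1.759, apex=3.793, x_land=141.105, impact vy=-8.627
  bounce: vy ← 0.69·8.627 = 5.953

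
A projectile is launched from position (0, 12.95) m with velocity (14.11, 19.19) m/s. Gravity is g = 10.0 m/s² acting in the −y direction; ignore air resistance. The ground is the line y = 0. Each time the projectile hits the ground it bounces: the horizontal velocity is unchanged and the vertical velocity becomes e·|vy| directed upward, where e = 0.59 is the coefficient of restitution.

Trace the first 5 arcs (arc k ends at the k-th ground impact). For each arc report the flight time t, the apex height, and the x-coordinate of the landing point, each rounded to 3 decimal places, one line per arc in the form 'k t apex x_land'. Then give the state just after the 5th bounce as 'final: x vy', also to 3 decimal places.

1 4.424 31.363 62.416
2 2.955 10.917 104.115
3 1.744 3.800 128.718
4 1.029 1.323 143.234
5 0.607 0.461 151.798
final: 151.798 1.791

Arc 1: start y=12.950, vy=19.190 → t=4.424, apex=31.363, x_land=62.416, impact vy=-25.045
  bounce: vy ← 0.59·25.045 = 14.777
Arc 2: start y=0.000, vy=14.777 → t=2.955, apex=10.917, x_land=104.115, impact vy=-14.777
  bounce: vy ← 0.59·14.777 = 8.718
Arc 3: start y=0.000, vy=8.718 → t=1.744, apex=3.800, x_land=128.718, impact vy=-8.718
  bounce: vy ← 0.59·8.718 = 5.144
Arc 4: start y=0.000, vy=5.144 → t=1.029, apex=1.323, x_land=143.234, impact vy=-5.144
  bounce: vy ← 0.59·5.144 = 3.035
Arc 5: start y=0.000, vy=3.035 → t=0.607, apex=0.461, x_land=151.798, impact vy=-3.035
  bounce: vy ← 0.59·3.035 = 1.791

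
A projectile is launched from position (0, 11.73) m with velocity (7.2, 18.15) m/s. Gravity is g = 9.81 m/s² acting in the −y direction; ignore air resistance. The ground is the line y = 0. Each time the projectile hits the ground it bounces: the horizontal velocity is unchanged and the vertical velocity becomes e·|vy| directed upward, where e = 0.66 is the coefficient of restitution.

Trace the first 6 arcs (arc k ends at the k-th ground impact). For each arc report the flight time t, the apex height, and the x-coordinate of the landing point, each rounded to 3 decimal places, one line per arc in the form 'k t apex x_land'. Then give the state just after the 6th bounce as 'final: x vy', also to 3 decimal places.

1 4.261 28.520 30.683
2 3.183 12.423 53.600
3 2.101 5.412 68.725
4 1.386 2.357 78.708
5 0.915 1.027 85.297
6 0.604 0.447 89.645
final: 89.645 1.955

Arc 1: start y=11.730, vy=18.150 → t=4.261, apex=28.520, x_land=30.683, impact vy=-23.655
  bounce: vy ← 0.66·23.655 = 15.612
Arc 2: start y=0.000, vy=15.612 → t=3.183, apex=12.423, x_land=53.600, impact vy=-15.612
  bounce: vy ← 0.66·15.612 = 10.304
Arc 3: start y=0.000, vy=10.304 → t=2.101, apex=5.412, x_land=68.725, impact vy=-10.304
  bounce: vy ← 0.66·10.304 = 6.801
Arc 4: start y=0.000, vy=6.801 → t=1.386, apex=2.357, x_land=78.708, impact vy=-6.801
  bounce: vy ← 0.66·6.801 = 4.488
Arc 5: start y=0.000, vy=4.488 → t=0.915, apex=1.027, x_land=85.297, impact vy=-4.488
  bounce: vy ← 0.66·4.488 = 2.962
Arc 6: start y=0.000, vy=2.962 → t=0.604, apex=0.447, x_land=89.645, impact vy=-2.962
  bounce: vy ← 0.66·2.962 = 1.955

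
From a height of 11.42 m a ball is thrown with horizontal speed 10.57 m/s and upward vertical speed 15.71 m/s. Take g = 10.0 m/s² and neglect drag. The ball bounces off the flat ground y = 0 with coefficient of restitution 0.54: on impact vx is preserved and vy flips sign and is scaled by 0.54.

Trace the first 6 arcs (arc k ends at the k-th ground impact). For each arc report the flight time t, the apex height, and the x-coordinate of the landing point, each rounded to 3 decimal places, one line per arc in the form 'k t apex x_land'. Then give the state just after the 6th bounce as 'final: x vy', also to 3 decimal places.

Arc 1: start y=11.420, vy=15.710 → t=3.751, apex=23.760, x_land=39.647, impact vy=-21.799
  bounce: vy ← 0.54·21.799 = 11.772
Arc 2: start y=0.000, vy=11.772 → t=2.354, apex=6.928, x_land=64.532, impact vy=-11.772
  bounce: vy ← 0.54·11.772 = 6.357
Arc 3: start y=0.000, vy=6.357 → t=1.271, apex=2.020, x_land=77.970, impact vy=-6.357
  bounce: vy ← 0.54·6.357 = 3.433
Arc 4: start y=0.000, vy=3.433 → t=0.687, apex=0.589, x_land=85.227, impact vy=-3.433
  bounce: vy ← 0.54·3.433 = 1.854
Arc 5: start y=0.000, vy=1.854 → t=0.371, apex=0.172, x_land=89.145, impact vy=-1.854
  bounce: vy ← 0.54·1.854 = 1.001
Arc 6: start y=0.000, vy=1.001 → t=0.200, apex=0.050, x_land=91.261, impact vy=-1.001
  bounce: vy ← 0.54·1.001 = 0.541

1 3.751 23.760 39.647
2 2.354 6.928 64.532
3 1.271 2.020 77.970
4 0.687 0.589 85.227
5 0.371 0.172 89.145
6 0.200 0.050 91.261
final: 91.261 0.541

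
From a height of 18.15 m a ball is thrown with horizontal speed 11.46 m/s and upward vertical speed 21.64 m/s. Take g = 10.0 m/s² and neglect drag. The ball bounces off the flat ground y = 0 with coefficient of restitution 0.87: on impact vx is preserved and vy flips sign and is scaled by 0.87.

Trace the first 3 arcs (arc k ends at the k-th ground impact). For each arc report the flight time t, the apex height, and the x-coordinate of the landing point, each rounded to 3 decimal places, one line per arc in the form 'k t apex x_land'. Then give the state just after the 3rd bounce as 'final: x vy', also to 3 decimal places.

Arc 1: start y=18.150, vy=21.640 → t=5.047, apex=41.564, x_land=57.841, impact vy=-28.832
  bounce: vy ← 0.87·28.832 = 25.084
Arc 2: start y=0.000, vy=25.084 → t=5.017, apex=31.460, x_land=115.333, impact vy=-25.084
  bounce: vy ← 0.87·25.084 = 21.823
Arc 3: start y=0.000, vy=21.823 → t=4.365, apex=23.812, x_land=165.352, impact vy=-21.823
  bounce: vy ← 0.87·21.823 = 18.986

1 5.047 41.564 57.841
2 5.017 31.460 115.333
3 4.365 23.812 165.352
final: 165.352 18.986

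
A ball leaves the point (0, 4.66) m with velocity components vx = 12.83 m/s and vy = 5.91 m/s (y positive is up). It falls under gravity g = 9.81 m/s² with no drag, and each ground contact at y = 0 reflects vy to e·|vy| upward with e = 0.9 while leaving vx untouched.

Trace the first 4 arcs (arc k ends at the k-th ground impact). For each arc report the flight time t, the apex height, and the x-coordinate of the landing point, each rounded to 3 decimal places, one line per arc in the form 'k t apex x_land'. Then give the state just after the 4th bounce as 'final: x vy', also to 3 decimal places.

1 1.748 6.440 22.431
2 2.063 5.217 48.893
3 1.856 4.225 72.709
4 1.671 3.423 94.144
final: 94.144 7.375

Arc 1: start y=4.660, vy=5.910 → t=1.748, apex=6.440, x_land=22.431, impact vy=-11.241
  bounce: vy ← 0.9·11.241 = 10.117
Arc 2: start y=0.000, vy=10.117 → t=2.063, apex=5.217, x_land=48.893, impact vy=-10.117
  bounce: vy ← 0.9·10.117 = 9.105
Arc 3: start y=0.000, vy=9.105 → t=1.856, apex=4.225, x_land=72.709, impact vy=-9.105
  bounce: vy ← 0.9·9.105 = 8.195
Arc 4: start y=0.000, vy=8.195 → t=1.671, apex=3.423, x_land=94.144, impact vy=-8.195
  bounce: vy ← 0.9·8.195 = 7.375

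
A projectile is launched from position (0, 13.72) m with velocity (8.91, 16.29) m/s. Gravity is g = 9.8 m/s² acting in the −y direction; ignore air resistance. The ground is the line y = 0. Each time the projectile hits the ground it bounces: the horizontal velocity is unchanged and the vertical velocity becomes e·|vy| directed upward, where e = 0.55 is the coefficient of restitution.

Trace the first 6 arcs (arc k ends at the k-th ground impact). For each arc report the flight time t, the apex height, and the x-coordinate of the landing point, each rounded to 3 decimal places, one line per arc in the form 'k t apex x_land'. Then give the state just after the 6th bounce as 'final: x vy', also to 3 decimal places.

1 4.021 27.259 35.826
2 2.594 8.246 58.943
3 1.427 2.494 71.657
4 0.785 0.755 78.650
5 0.432 0.228 82.496
6 0.237 0.069 84.611
final: 84.611 0.640

Arc 1: start y=13.720, vy=16.290 → t=4.021, apex=27.259, x_land=35.826, impact vy=-23.114
  bounce: vy ← 0.55·23.114 = 12.713
Arc 2: start y=0.000, vy=12.713 → t=2.594, apex=8.246, x_land=58.943, impact vy=-12.713
  bounce: vy ← 0.55·12.713 = 6.992
Arc 3: start y=0.000, vy=6.992 → t=1.427, apex=2.494, x_land=71.657, impact vy=-6.992
  bounce: vy ← 0.55·6.992 = 3.846
Arc 4: start y=0.000, vy=3.846 → t=0.785, apex=0.755, x_land=78.650, impact vy=-3.846
  bounce: vy ← 0.55·3.846 = 2.115
Arc 5: start y=0.000, vy=2.115 → t=0.432, apex=0.228, x_land=82.496, impact vy=-2.115
  bounce: vy ← 0.55·2.115 = 1.163
Arc 6: start y=0.000, vy=1.163 → t=0.237, apex=0.069, x_land=84.611, impact vy=-1.163
  bounce: vy ← 0.55·1.163 = 0.640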